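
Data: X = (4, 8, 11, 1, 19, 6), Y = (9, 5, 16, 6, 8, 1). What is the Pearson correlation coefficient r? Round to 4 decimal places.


r = sum((xi-xbar)(yi-ybar)) / sqrt(sum((xi-xbar)^2) * sum((yi-ybar)^2))
n = 6, xbar = 49/6 ≈ 8.166667, ybar = 45/6 = 7.5
Sxy = sum((xi-xbar)(yi-ybar)) = 48.5
Sxx = sum((xi-xbar)^2) = 1193/6 ≈ 198.833333
Syy = sum((yi-ybar)^2) = 125.5
sqrt(Sxx*Syy) ≈ 157.967032
r = Sxy / sqrt(Sxx*Syy) = 48.5 / 157.967032 ≈ 0.307026

0.3070


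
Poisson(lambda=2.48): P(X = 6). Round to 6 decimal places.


P = e^(-lam) * lam^k / k!
e^(-2.48) ≈ 0.08374323
lam^k = 2.48^6 ≈ 232.653765
k! = 6! = 720
P = 0.08374323 * 232.653765 / 720 ≈ 0.027060

0.027060


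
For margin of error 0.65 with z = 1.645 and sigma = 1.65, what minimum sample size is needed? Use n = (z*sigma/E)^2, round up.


z*sigma/E = 1.645 * 1.65 / 0.65 = 10857/2600 ≈ 4.175769
(z*sigma/E)^2 ≈ 17.437049
round up: n = 18

18


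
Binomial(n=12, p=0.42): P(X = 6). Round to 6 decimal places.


P = C(n,k) * p^k * (1-p)^(n-k)
C(12,6) = 924
p^k = 0.42^6 ≈ 0.005489032
(1-p)^(n-k) = 0.58^6 ≈ 0.03806869
P = 924 * 0.005489032 * 0.03806869 ≈ 0.193079

0.193079


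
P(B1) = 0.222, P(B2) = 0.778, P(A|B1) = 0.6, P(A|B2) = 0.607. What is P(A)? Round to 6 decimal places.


P(A) = P(A|B1)*P(B1) + P(A|B2)*P(B2)
P(A|B1)*P(B1) = 0.6 * 0.222 = 0.1332
P(A|B2)*P(B2) = 0.607 * 0.778 = 0.472246
P(A) = 0.1332 + 0.472246 = 0.605446

0.605446


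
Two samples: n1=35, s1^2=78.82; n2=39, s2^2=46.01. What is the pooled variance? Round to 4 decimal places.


sp^2 = ((n1-1)*s1^2 + (n2-1)*s2^2)/(n1+n2-2)
(n1-1)*s1^2 = 34 * 78.82 = 2679.88
(n2-1)*s2^2 = 38 * 46.01 = 1748.38
numerator = 2679.88 + 1748.38 = 4428.26
n1+n2-2 = 72
sp^2 = 4428.26 / 72 = 221413/3600 ≈ 61.503611

61.5036


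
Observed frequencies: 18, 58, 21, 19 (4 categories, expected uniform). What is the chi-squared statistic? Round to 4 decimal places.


chi2 = sum((O-E)^2/E), E = total/4
total = 116, E = 116/4 = 29
(18 - 29)^2 / 29 = 121 / 29 = 121/29 ≈ 4.172414
(58 - 29)^2 / 29 = 841 / 29 = 29
(21 - 29)^2 / 29 = 64 / 29 = 64/29 ≈ 2.206897
(19 - 29)^2 / 29 = 100 / 29 = 100/29 ≈ 3.448276
chi2 = 1126/29 ≈ 38.827586

38.8276


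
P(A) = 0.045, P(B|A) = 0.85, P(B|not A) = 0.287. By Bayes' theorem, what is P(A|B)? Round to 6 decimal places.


P(A|B) = P(B|A)*P(A) / P(B), P(B) = P(B|A)*P(A) + P(B|not A)*P(not A)
P(B|A)*P(A) = 0.85 * 0.045 = 0.03825
P(B|not A)*P(not A) = 0.287 * 0.955 = 0.274085
P(B) = 0.03825 + 0.274085 = 0.312335
P(A|B) = 0.03825 / 0.312335 ≈ 0.12246466

0.122465


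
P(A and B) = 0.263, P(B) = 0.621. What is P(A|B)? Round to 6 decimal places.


P(A|B) = P(A and B) / P(B) = 0.263 / 0.621 = 263/621 ≈ 0.42351047

0.423510


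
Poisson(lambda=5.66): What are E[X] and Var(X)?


E[X] = Var(X) = lambda = 5.66

5.66, 5.66


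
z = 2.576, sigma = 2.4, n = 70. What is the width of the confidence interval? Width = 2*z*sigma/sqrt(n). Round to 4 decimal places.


width = 2*z*sigma/sqrt(n)
2*z*sigma = 2 * 2.576 * 2.4 = 12.3648
sqrt(70) ≈ 8.366600
width = 12.3648 / 8.366600 ≈ 1.477876

1.4779


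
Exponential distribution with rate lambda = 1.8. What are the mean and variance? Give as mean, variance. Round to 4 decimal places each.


mean = 1/lam, var = 1/lam^2
mean = 1 / 1.8 = 5/9 ≈ 0.555556
lam^2 = 1.8^2 = 3.24
var = 1 / 3.24 = 25/81 ≈ 0.308642

0.5556, 0.3086


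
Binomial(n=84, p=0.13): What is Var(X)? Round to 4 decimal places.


Var = n*p*(1-p) = 84 * 0.13 * 0.87 = 9.5004

9.5004


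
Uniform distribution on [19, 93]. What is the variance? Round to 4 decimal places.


Var = (b-a)^2 / 12
(b-a)^2 = (93 - 19)^2 = 5476
Var = 5476/12 ≈ 456.333333

456.3333


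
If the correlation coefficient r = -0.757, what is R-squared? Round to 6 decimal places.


R^2 = r^2 = (-0.757)^2 = 0.573049

0.573049


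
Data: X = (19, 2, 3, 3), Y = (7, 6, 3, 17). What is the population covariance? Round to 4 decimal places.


Cov = (1/n)*sum((xi-xbar)(yi-ybar))
n = 4, xbar = 27/4 = 6.75, ybar = 33/4 = 8.25
sum((xi-xbar)(yi-ybar)) = -17.75
Cov = -17.75 / 4 = -4.4375

-4.4375


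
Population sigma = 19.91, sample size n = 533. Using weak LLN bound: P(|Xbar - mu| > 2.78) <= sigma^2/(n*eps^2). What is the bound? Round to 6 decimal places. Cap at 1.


bound = min(1, sigma^2/(n*eps^2))
sigma^2 = 19.91^2 = 396.4081
n*eps^2 = 533 * 2.78^2 = 533 * 7.7284 = 4119.2372
sigma^2/(n*eps^2) = 396.4081 / 4119.2372 ≈ 0.09623338

0.096233


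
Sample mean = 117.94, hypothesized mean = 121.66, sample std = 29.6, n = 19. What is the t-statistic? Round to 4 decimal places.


t = (xbar - mu0) / (s/sqrt(n))
xbar - mu0 = 117.94 - 121.66 = -3.72
sqrt(19) ≈ 4.35889894
s/sqrt(n) = 29.6 / 4.35889894 ≈ 6.79070572
t = -3.72 / 6.79070572 ≈ -0.547808

-0.5478


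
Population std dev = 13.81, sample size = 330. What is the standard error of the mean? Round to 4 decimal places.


SE = sigma / sqrt(n)
sqrt(330) ≈ 18.165902
SE = 13.81 / 18.165902 ≈ 0.760215

0.7602


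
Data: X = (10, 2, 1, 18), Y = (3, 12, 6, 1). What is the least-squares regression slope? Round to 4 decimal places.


b = sum((xi-xbar)(yi-ybar)) / sum((xi-xbar)^2)
n = 4, xbar = 31/4 = 7.75, ybar = 22/4 = 5.5
Sxy = sum((xi-xbar)(yi-ybar)) = -92.5
Sxx = sum((xi-xbar)^2) = 188.75
b = Sxy / Sxx = -74/151 ≈ -0.490066

-0.4901


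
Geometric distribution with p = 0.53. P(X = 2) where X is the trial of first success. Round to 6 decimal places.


P = (1-p)^(k-1) * p
(1-p)^(k-1) = 0.47^1 = 0.47
P = 0.47 * 0.53 = 0.2491

0.249100


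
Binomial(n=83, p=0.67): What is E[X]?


E[X] = n*p = 83 * 0.67 = 55.61

55.61


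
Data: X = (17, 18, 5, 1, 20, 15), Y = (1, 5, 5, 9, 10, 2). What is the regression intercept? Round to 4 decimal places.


a = ybar - b*xbar, where b = sum((xi-xbar)(yi-ybar)) / sum((xi-xbar)^2)
n = 6, xbar = 76/6 = 38/3 ≈ 12.666667, ybar = 32/6 = 16/3 ≈ 5.333333
Sxy = sum((xi-xbar)(yi-ybar)) = -103/3 ≈ -34.333333
Sxx = sum((xi-xbar)^2) = 904/3 ≈ 301.333333
b = Sxy / Sxx = -103/904 ≈ -0.113938
a = 5.333333 - (-0.113938) * 12.666667 = 3063/452 ≈ 6.776549

6.7765


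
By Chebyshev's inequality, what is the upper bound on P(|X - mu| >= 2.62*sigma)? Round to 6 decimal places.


P <= 1/k^2
k^2 = 2.62^2 = 6.8644
1/k^2 = 1 / 6.8644 ≈ 0.14567916

0.145679


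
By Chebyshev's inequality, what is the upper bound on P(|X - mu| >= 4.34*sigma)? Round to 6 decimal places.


P <= 1/k^2
k^2 = 4.34^2 = 18.8356
1/k^2 = 1 / 18.8356 ≈ 0.05309096

0.053091


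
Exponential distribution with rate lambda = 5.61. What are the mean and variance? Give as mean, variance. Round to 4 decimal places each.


mean = 1/lam, var = 1/lam^2
mean = 1 / 5.61 = 100/561 ≈ 0.178253
lam^2 = 5.61^2 = 31.4721
var = 1 / 31.4721 ≈ 0.031774

0.1783, 0.0318


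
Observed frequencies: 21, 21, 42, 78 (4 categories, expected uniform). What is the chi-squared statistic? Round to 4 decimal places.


chi2 = sum((O-E)^2/E), E = total/4
total = 162, E = 162/4 = 40.5
(21 - 40.5)^2 / 40.5 = 380.25 / 40.5 = 169/18 ≈ 9.388889
(21 - 40.5)^2 / 40.5 = 380.25 / 40.5 = 169/18 ≈ 9.388889
(42 - 40.5)^2 / 40.5 = 2.25 / 40.5 = 1/18 ≈ 0.055556
(78 - 40.5)^2 / 40.5 = 1406.25 / 40.5 = 625/18 ≈ 34.722222
chi2 = 482/9 ≈ 53.555556

53.5556


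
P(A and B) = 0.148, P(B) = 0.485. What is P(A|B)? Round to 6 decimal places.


P(A|B) = P(A and B) / P(B) = 0.148 / 0.485 = 148/485 ≈ 0.30515464

0.305155


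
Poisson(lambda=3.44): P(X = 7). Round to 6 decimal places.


P = e^(-lam) * lam^k / k!
e^(-3.44) ≈ 0.03206469
lam^k = 3.44^7 ≈ 5700.449439
k! = 7! = 5040
P = 0.03206469 * 5700.449439 / 5040 ≈ 0.036266

0.036266


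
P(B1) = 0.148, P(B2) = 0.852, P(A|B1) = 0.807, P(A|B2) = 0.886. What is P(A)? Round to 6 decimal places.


P(A) = P(A|B1)*P(B1) + P(A|B2)*P(B2)
P(A|B1)*P(B1) = 0.807 * 0.148 = 0.119436
P(A|B2)*P(B2) = 0.886 * 0.852 = 0.754872
P(A) = 0.119436 + 0.754872 = 0.874308

0.874308


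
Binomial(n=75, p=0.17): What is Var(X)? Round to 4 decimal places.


Var = n*p*(1-p) = 75 * 0.17 * 0.83 = 10.5825

10.5825


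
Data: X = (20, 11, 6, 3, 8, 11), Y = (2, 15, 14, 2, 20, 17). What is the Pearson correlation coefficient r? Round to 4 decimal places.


r = sum((xi-xbar)(yi-ybar)) / sqrt(sum((xi-xbar)^2) * sum((yi-ybar)^2))
n = 6, xbar = 59/6 ≈ 9.833333, ybar = 70/6 = 35/3 ≈ 11.666667
Sxy = sum((xi-xbar)(yi-ybar)) = -139/3 ≈ -46.333333
Sxx = sum((xi-xbar)^2) = 1025/6 ≈ 170.833333
Syy = sum((yi-ybar)^2) = 904/3 ≈ 301.333333
sqrt(Sxx*Syy) ≈ 226.887148
r = Sxy / sqrt(Sxx*Syy) = -46.333333 / 226.887148 ≈ -0.204213

-0.2042


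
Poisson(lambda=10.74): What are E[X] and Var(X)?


E[X] = Var(X) = lambda = 10.74

10.74, 10.74


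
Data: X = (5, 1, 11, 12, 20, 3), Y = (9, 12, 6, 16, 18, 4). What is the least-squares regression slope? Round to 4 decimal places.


b = sum((xi-xbar)(yi-ybar)) / sum((xi-xbar)^2)
n = 6, xbar = 52/6 = 26/3 ≈ 8.666667, ybar = 65/6 ≈ 10.833333
Sxy = sum((xi-xbar)(yi-ybar)) = 371/3 ≈ 123.666667
Sxx = sum((xi-xbar)^2) = 748/3 ≈ 249.333333
b = Sxy / Sxx = 371/748 ≈ 0.495989

0.4960


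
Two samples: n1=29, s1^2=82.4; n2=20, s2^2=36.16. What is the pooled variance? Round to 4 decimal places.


sp^2 = ((n1-1)*s1^2 + (n2-1)*s2^2)/(n1+n2-2)
(n1-1)*s1^2 = 28 * 82.4 = 2307.2
(n2-1)*s2^2 = 19 * 36.16 = 687.04
numerator = 2307.2 + 687.04 = 2994.24
n1+n2-2 = 47
sp^2 = 2994.24 / 47 = 74856/1175 ≈ 63.707234

63.7072


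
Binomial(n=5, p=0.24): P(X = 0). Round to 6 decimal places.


P = C(n,k) * p^k * (1-p)^(n-k)
C(5,0) = 1
p^k = 0.24^0 = 1
(1-p)^(n-k) = 0.76^5 ≈ 0.2535525
P = 1 * 1 * 0.2535525 ≈ 0.253553

0.253553


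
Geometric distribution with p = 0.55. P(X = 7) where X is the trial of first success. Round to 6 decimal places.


P = (1-p)^(k-1) * p
(1-p)^(k-1) = 0.45^6 ≈ 0.008303766
P = 0.008303766 * 0.55 ≈ 0.004567071

0.004567


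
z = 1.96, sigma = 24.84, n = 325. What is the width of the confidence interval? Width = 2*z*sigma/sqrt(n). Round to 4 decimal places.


width = 2*z*sigma/sqrt(n)
2*z*sigma = 2 * 1.96 * 24.84 = 97.3728
sqrt(325) ≈ 18.027756
width = 97.3728 / 18.027756 ≈ 5.401271

5.4013


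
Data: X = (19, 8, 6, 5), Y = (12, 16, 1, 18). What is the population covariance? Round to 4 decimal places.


Cov = (1/n)*sum((xi-xbar)(yi-ybar))
n = 4, xbar = 38/4 = 9.5, ybar = 47/4 = 11.75
sum((xi-xbar)(yi-ybar)) = 5.5
Cov = 5.5 / 4 = 1.375

1.3750


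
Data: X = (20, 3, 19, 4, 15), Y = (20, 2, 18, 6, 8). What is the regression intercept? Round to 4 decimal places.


a = ybar - b*xbar, where b = sum((xi-xbar)(yi-ybar)) / sum((xi-xbar)^2)
n = 5, xbar = 61/5 = 12.2, ybar = 54/5 = 10.8
Sxy = sum((xi-xbar)(yi-ybar)) = 233.2
Sxx = sum((xi-xbar)^2) = 266.8
b = Sxy / Sxx = 583/667 ≈ 0.874063
a = 10.8 - 0.874063 * 12.2 = 91/667 ≈ 0.136432

0.1364


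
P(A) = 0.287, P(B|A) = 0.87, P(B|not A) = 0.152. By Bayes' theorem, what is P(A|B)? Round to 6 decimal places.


P(A|B) = P(B|A)*P(A) / P(B), P(B) = P(B|A)*P(A) + P(B|not A)*P(not A)
P(B|A)*P(A) = 0.87 * 0.287 = 0.24969
P(B|not A)*P(not A) = 0.152 * 0.713 = 0.108376
P(B) = 0.24969 + 0.108376 = 0.358066
P(A|B) = 0.24969 / 0.358066 ≈ 0.69732954

0.697330


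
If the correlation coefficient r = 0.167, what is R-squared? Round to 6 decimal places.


R^2 = r^2 = (0.167)^2 = 0.027889

0.027889


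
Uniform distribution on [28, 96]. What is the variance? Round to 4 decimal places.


Var = (b-a)^2 / 12
(b-a)^2 = (96 - 28)^2 = 4624
Var = 4624/12 ≈ 385.333333

385.3333


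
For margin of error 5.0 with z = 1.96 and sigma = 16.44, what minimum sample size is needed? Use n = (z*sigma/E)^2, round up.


z*sigma/E = 1.96 * 16.44 / 5.0 = 6.44448
(z*sigma/E)^2 ≈ 41.531322
round up: n = 42

42


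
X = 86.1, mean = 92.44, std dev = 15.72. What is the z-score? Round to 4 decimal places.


z = (X - mu) / sigma
X - mu = 86.1 - 92.44 = -6.34
z = -6.34 / 15.72 = -317/786 ≈ -0.403308

-0.4033


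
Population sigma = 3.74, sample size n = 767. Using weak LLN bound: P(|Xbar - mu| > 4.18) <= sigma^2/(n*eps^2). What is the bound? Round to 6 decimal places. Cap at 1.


bound = min(1, sigma^2/(n*eps^2))
sigma^2 = 3.74^2 = 13.9876
n*eps^2 = 767 * 4.18^2 = 767 * 17.4724 = 13401.3308
sigma^2/(n*eps^2) = 13.9876 / 13401.3308 ≈ 0.00104375

0.001044


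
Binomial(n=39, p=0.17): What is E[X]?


E[X] = n*p = 39 * 0.17 = 6.63

6.63


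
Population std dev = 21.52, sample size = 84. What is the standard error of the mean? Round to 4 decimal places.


SE = sigma / sqrt(n)
sqrt(84) ≈ 9.165151
SE = 21.52 / 9.165151 ≈ 2.348024

2.3480


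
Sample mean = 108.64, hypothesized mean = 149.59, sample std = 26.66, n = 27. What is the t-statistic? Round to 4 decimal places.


t = (xbar - mu0) / (s/sqrt(n))
xbar - mu0 = 108.64 - 149.59 = -40.95
sqrt(27) ≈ 5.19615242
s/sqrt(n) = 26.66 / 5.19615242 ≈ 5.13071939
t = -40.95 / 5.13071939 ≈ -7.981337

-7.9813


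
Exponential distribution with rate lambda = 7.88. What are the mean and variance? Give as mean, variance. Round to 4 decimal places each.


mean = 1/lam, var = 1/lam^2
mean = 1 / 7.88 = 25/197 ≈ 0.126904
lam^2 = 7.88^2 = 62.0944
var = 1 / 62.0944 ≈ 0.016105

0.1269, 0.0161


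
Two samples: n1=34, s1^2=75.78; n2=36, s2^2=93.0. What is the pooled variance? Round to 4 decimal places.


sp^2 = ((n1-1)*s1^2 + (n2-1)*s2^2)/(n1+n2-2)
(n1-1)*s1^2 = 33 * 75.78 = 2500.74
(n2-1)*s2^2 = 35 * 93.0 = 3255
numerator = 2500.74 + 3255 = 5755.74
n1+n2-2 = 68
sp^2 = 5755.74 / 68 = 287787/3400 ≈ 84.643235

84.6432


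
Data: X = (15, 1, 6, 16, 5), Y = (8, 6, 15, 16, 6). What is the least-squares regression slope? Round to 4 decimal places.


b = sum((xi-xbar)(yi-ybar)) / sum((xi-xbar)^2)
n = 5, xbar = 43/5 = 8.6, ybar = 51/5 = 10.2
Sxy = sum((xi-xbar)(yi-ybar)) = 63.4
Sxx = sum((xi-xbar)^2) = 173.2
b = Sxy / Sxx = 317/866 ≈ 0.366051

0.3661


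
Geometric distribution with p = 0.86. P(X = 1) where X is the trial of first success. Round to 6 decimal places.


P = (1-p)^(k-1) * p
(1-p)^(k-1) = 0.14^0 = 1
P = 1 * 0.86 = 0.86

0.860000


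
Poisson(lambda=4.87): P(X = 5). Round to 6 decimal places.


P = e^(-lam) * lam^k / k!
e^(-4.87) ≈ 0.007673365
lam^k = 4.87^5 ≈ 2739.332853
k! = 5! = 120
P = 0.007673365 * 2739.332853 / 120 ≈ 0.175166

0.175166


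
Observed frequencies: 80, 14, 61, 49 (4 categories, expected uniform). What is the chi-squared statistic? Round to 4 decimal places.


chi2 = sum((O-E)^2/E), E = total/4
total = 204, E = 204/4 = 51
(80 - 51)^2 / 51 = 841 / 51 = 841/51 ≈ 16.490196
(14 - 51)^2 / 51 = 1369 / 51 = 1369/51 ≈ 26.843137
(61 - 51)^2 / 51 = 100 / 51 = 100/51 ≈ 1.960784
(49 - 51)^2 / 51 = 4 / 51 = 4/51 ≈ 0.078431
chi2 = 2314/51 ≈ 45.372549

45.3725


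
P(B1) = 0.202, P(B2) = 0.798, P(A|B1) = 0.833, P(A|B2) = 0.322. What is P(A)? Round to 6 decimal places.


P(A) = P(A|B1)*P(B1) + P(A|B2)*P(B2)
P(A|B1)*P(B1) = 0.833 * 0.202 = 0.168266
P(A|B2)*P(B2) = 0.322 * 0.798 = 0.256956
P(A) = 0.168266 + 0.256956 = 0.425222

0.425222


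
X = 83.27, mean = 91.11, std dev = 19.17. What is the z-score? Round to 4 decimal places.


z = (X - mu) / sigma
X - mu = 83.27 - 91.11 = -7.84
z = -7.84 / 19.17 = -784/1917 ≈ -0.408972

-0.4090


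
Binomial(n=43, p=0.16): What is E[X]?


E[X] = n*p = 43 * 0.16 = 6.88

6.88


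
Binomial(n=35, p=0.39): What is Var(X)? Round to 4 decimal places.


Var = n*p*(1-p) = 35 * 0.39 * 0.61 = 8.3265

8.3265


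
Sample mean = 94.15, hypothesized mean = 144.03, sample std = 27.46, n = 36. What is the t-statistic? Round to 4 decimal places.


t = (xbar - mu0) / (s/sqrt(n))
xbar - mu0 = 94.15 - 144.03 = -49.88
sqrt(36) = 6
s/sqrt(n) = 27.46 / 6 = 1373/300 ≈ 4.57666667
t = -49.88 / 4.57666667 = -14964/1373 ≈ -10.898762

-10.8988


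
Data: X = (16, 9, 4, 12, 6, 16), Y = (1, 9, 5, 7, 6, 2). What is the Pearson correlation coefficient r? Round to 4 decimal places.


r = sum((xi-xbar)(yi-ybar)) / sqrt(sum((xi-xbar)^2) * sum((yi-ybar)^2))
n = 6, xbar = 63/6 = 10.5, ybar = 30/6 = 5
Sxy = sum((xi-xbar)(yi-ybar)) = -46
Sxx = sum((xi-xbar)^2) = 127.5
Syy = sum((yi-ybar)^2) = 46
sqrt(Sxx*Syy) ≈ 76.583288
r = Sxy / sqrt(Sxx*Syy) = -46 / 76.583288 ≈ -0.600653

-0.6007


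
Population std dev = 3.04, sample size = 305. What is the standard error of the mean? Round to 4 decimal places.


SE = sigma / sqrt(n)
sqrt(305) ≈ 17.464249
SE = 3.04 / 17.464249 ≈ 0.174070

0.1741


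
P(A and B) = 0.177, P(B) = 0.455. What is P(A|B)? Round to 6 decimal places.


P(A|B) = P(A and B) / P(B) = 0.177 / 0.455 = 177/455 ≈ 0.38901099

0.389011


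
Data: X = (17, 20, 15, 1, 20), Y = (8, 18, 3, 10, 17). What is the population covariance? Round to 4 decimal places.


Cov = (1/n)*sum((xi-xbar)(yi-ybar))
n = 5, xbar = 73/5 = 14.6, ybar = 56/5 = 11.2
sum((xi-xbar)(yi-ybar)) = 73.4
Cov = 73.4 / 5 = 14.68

14.6800


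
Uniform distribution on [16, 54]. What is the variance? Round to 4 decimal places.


Var = (b-a)^2 / 12
(b-a)^2 = (54 - 16)^2 = 1444
Var = 1444/12 ≈ 120.333333

120.3333


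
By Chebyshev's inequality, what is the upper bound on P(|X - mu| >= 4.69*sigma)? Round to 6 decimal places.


P <= 1/k^2
k^2 = 4.69^2 = 21.9961
1/k^2 = 1 / 21.9961 ≈ 0.04546260

0.045463


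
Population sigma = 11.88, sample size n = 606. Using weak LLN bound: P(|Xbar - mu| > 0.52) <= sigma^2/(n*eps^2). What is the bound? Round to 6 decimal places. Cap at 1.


bound = min(1, sigma^2/(n*eps^2))
sigma^2 = 11.88^2 = 141.1344
n*eps^2 = 606 * 0.52^2 = 606 * 0.2704 = 163.8624
sigma^2/(n*eps^2) = 141.1344 / 163.8624 ≈ 0.86129826

0.861298


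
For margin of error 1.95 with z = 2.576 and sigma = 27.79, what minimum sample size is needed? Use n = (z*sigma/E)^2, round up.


z*sigma/E = 2.576 * 27.79 / 1.95 ≈ 36.711303
(z*sigma/E)^2 ≈ 1347.719736
round up: n = 1348

1348


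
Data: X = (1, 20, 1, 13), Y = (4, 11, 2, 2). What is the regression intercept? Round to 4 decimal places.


a = ybar - b*xbar, where b = sum((xi-xbar)(yi-ybar)) / sum((xi-xbar)^2)
n = 4, xbar = 35/4 = 8.75, ybar = 19/4 = 4.75
Sxy = sum((xi-xbar)(yi-ybar)) = 85.75
Sxx = sum((xi-xbar)^2) = 264.75
b = Sxy / Sxx = 343/1059 ≈ 0.323890
a = 4.75 - 0.323890 * 8.75 = 2029/1059 ≈ 1.915958

1.9160


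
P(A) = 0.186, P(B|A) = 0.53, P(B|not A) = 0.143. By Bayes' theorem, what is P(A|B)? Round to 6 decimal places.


P(A|B) = P(B|A)*P(A) / P(B), P(B) = P(B|A)*P(A) + P(B|not A)*P(not A)
P(B|A)*P(A) = 0.53 * 0.186 = 0.09858
P(B|not A)*P(not A) = 0.143 * 0.814 = 0.116402
P(B) = 0.09858 + 0.116402 = 0.214982
P(A|B) = 0.09858 / 0.214982 ≈ 0.45855002

0.458550


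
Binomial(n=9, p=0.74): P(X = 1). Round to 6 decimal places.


P = C(n,k) * p^k * (1-p)^(n-k)
C(9,1) = 9
p^k = 0.74^1 = 0.74
(1-p)^(n-k) = 0.26^8 ≈ 0.00002088271
P = 9 * 0.74 * 0.00002088271 ≈ 0.000139

0.000139


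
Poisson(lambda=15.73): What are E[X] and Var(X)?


E[X] = Var(X) = lambda = 15.73

15.73, 15.73


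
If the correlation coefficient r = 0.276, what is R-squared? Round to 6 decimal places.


R^2 = r^2 = (0.276)^2 = 0.076176

0.076176


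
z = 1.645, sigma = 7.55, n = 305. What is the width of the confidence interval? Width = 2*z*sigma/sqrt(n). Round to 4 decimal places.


width = 2*z*sigma/sqrt(n)
2*z*sigma = 2 * 1.645 * 7.55 = 24.8395
sqrt(305) ≈ 17.464249
width = 24.8395 / 17.464249 ≈ 1.422306

1.4223


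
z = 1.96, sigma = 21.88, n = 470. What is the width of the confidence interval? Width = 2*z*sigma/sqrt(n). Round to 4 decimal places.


width = 2*z*sigma/sqrt(n)
2*z*sigma = 2 * 1.96 * 21.88 = 85.7696
sqrt(470) ≈ 21.679483
width = 85.7696 / 21.679483 ≈ 3.956257

3.9563


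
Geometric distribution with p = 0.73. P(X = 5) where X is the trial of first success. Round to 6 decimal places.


P = (1-p)^(k-1) * p
(1-p)^(k-1) = 0.27^4 = 0.00531441
P = 0.00531441 * 0.73 ≈ 0.003879519

0.003880


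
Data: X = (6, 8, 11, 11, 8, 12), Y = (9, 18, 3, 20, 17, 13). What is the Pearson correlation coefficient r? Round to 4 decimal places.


r = sum((xi-xbar)(yi-ybar)) / sqrt(sum((xi-xbar)^2) * sum((yi-ybar)^2))
n = 6, xbar = 56/6 = 28/3 ≈ 9.333333, ybar = 80/6 = 40/3 ≈ 13.333333
Sxy = sum((xi-xbar)(yi-ybar)) = -11/3 ≈ -3.666667
Sxx = sum((xi-xbar)^2) = 82/3 ≈ 27.333333
Syy = sum((yi-ybar)^2) = 616/3 ≈ 205.333333
sqrt(Sxx*Syy) ≈ 74.916250
r = Sxy / sqrt(Sxx*Syy) = -3.666667 / 74.916250 ≈ -0.048944

-0.0489


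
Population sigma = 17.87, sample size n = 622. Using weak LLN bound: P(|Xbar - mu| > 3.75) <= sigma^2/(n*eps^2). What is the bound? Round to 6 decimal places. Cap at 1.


bound = min(1, sigma^2/(n*eps^2))
sigma^2 = 17.87^2 = 319.3369
n*eps^2 = 622 * 3.75^2 = 622 * 14.0625 = 8746.875
sigma^2/(n*eps^2) = 319.3369 / 8746.875 ≈ 0.03650868

0.036509


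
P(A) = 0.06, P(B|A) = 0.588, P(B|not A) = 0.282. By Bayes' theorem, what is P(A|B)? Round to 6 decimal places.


P(A|B) = P(B|A)*P(A) / P(B), P(B) = P(B|A)*P(A) + P(B|not A)*P(not A)
P(B|A)*P(A) = 0.588 * 0.06 = 0.03528
P(B|not A)*P(not A) = 0.282 * 0.94 = 0.26508
P(B) = 0.03528 + 0.26508 = 0.30036
P(A|B) = 0.03528 / 0.30036 = 294/2503 ≈ 0.11745905

0.117459


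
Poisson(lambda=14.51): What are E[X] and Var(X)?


E[X] = Var(X) = lambda = 14.51

14.51, 14.51


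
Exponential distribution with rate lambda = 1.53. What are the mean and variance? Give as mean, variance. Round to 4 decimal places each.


mean = 1/lam, var = 1/lam^2
mean = 1 / 1.53 = 100/153 ≈ 0.653595
lam^2 = 1.53^2 = 2.3409
var = 1 / 2.3409 ≈ 0.427186

0.6536, 0.4272


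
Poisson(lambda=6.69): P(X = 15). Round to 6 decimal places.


P = e^(-lam) * lam^k / k!
e^(-6.69) ≈ 0.001243283
lam^k = 6.69^15 ≈ 2406532695923.745213
k! = 15! = 1307674368000
P = 0.001243283 * 2406532695923.745213 / 1307674368000 ≈ 0.002288

0.002288


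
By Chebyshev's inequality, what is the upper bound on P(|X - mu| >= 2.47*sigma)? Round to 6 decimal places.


P <= 1/k^2
k^2 = 2.47^2 = 6.1009
1/k^2 = 1 / 6.1009 ≈ 0.16391024

0.163910


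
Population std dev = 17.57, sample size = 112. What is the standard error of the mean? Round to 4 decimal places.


SE = sigma / sqrt(n)
sqrt(112) ≈ 10.583005
SE = 17.57 / 10.583005 ≈ 1.660209

1.6602


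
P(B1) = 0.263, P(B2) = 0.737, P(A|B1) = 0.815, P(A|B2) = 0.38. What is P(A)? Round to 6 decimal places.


P(A) = P(A|B1)*P(B1) + P(A|B2)*P(B2)
P(A|B1)*P(B1) = 0.815 * 0.263 = 0.214345
P(A|B2)*P(B2) = 0.38 * 0.737 = 0.28006
P(A) = 0.214345 + 0.28006 = 0.494405

0.494405


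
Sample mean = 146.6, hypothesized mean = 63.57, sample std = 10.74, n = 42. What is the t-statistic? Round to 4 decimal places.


t = (xbar - mu0) / (s/sqrt(n))
xbar - mu0 = 146.6 - 63.57 = 83.03
sqrt(42) ≈ 6.48074070
s/sqrt(n) = 10.74 / 6.48074070 ≈ 1.65721798
t = 83.03 / 1.65721798 ≈ 50.102039

50.1020


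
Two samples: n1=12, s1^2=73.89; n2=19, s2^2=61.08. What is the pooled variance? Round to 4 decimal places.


sp^2 = ((n1-1)*s1^2 + (n2-1)*s2^2)/(n1+n2-2)
(n1-1)*s1^2 = 11 * 73.89 = 812.79
(n2-1)*s2^2 = 18 * 61.08 = 1099.44
numerator = 812.79 + 1099.44 = 1912.23
n1+n2-2 = 29
sp^2 = 1912.23 / 29 = 191223/2900 ≈ 65.938966

65.9390


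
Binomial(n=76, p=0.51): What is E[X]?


E[X] = n*p = 76 * 0.51 = 38.76

38.76


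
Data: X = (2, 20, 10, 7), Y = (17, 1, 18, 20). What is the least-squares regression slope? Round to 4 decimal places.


b = sum((xi-xbar)(yi-ybar)) / sum((xi-xbar)^2)
n = 4, xbar = 39/4 = 9.75, ybar = 56/4 = 14
Sxy = sum((xi-xbar)(yi-ybar)) = -172
Sxx = sum((xi-xbar)^2) = 172.75
b = Sxy / Sxx = -688/691 ≈ -0.995658

-0.9957


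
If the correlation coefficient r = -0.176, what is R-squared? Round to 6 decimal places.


R^2 = r^2 = (-0.176)^2 = 0.030976

0.030976


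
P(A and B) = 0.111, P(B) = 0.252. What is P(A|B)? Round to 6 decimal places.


P(A|B) = P(A and B) / P(B) = 0.111 / 0.252 = 37/84 ≈ 0.44047619

0.440476


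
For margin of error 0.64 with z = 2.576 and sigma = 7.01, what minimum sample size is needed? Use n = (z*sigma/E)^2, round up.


z*sigma/E = 2.576 * 7.01 / 0.64 = 28.21525
(z*sigma/E)^2 ≈ 796.100333
round up: n = 797

797


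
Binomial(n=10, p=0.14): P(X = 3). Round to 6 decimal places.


P = C(n,k) * p^k * (1-p)^(n-k)
C(10,3) = 120
p^k = 0.14^3 = 0.002744
(1-p)^(n-k) = 0.86^7 ≈ 0.3479278
P = 120 * 0.002744 * 0.3479278 ≈ 0.114566

0.114566


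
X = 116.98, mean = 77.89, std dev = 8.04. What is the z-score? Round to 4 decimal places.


z = (X - mu) / sigma
X - mu = 116.98 - 77.89 = 39.09
z = 39.09 / 8.04 = 1303/268 ≈ 4.861940

4.8619


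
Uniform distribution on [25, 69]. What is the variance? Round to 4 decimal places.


Var = (b-a)^2 / 12
(b-a)^2 = (69 - 25)^2 = 1936
Var = 1936/12 ≈ 161.333333

161.3333


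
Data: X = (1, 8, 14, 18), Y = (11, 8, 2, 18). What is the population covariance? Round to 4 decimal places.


Cov = (1/n)*sum((xi-xbar)(yi-ybar))
n = 4, xbar = 41/4 = 10.25, ybar = 39/4 = 9.75
sum((xi-xbar)(yi-ybar)) = 27.25
Cov = 27.25 / 4 = 6.8125

6.8125


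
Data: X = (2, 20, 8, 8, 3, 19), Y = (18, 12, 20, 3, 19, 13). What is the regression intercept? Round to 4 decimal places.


a = ybar - b*xbar, where b = sum((xi-xbar)(yi-ybar)) / sum((xi-xbar)^2)
n = 6, xbar = 60/6 = 10, ybar = 85/6 ≈ 14.166667
Sxy = sum((xi-xbar)(yi-ybar)) = -86
Sxx = sum((xi-xbar)^2) = 302
b = Sxy / Sxx = -43/151 ≈ -0.284768
a = 14.166667 - (-0.284768) * 10 = 15415/906 ≈ 17.014349

17.0143


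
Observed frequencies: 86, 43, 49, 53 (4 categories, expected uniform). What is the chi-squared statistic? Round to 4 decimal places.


chi2 = sum((O-E)^2/E), E = total/4
total = 231, E = 231/4 = 57.75
(86 - 57.75)^2 / 57.75 = 798.0625 / 57.75 = 12769/924 ≈ 13.819264
(43 - 57.75)^2 / 57.75 = 217.5625 / 57.75 = 3481/924 ≈ 3.767316
(49 - 57.75)^2 / 57.75 = 76.5625 / 57.75 = 175/132 ≈ 1.325758
(53 - 57.75)^2 / 57.75 = 22.5625 / 57.75 = 361/924 ≈ 0.390693
chi2 = 637/33 ≈ 19.303030

19.3030


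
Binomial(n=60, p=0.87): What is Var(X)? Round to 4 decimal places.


Var = n*p*(1-p) = 60 * 0.87 * 0.13 = 6.786

6.7860


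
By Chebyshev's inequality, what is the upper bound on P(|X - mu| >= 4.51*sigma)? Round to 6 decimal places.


P <= 1/k^2
k^2 = 4.51^2 = 20.3401
1/k^2 = 1 / 20.3401 ≈ 0.04916397

0.049164


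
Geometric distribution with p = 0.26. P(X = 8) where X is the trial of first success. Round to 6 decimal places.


P = (1-p)^(k-1) * p
(1-p)^(k-1) = 0.74^7 ≈ 0.1215128
P = 0.1215128 * 0.26 ≈ 0.03159333

0.031593


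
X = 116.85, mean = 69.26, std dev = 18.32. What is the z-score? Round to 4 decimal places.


z = (X - mu) / sigma
X - mu = 116.85 - 69.26 = 47.59
z = 47.59 / 18.32 = 4759/1832 ≈ 2.597707

2.5977


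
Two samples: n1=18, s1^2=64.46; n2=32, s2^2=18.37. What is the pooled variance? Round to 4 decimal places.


sp^2 = ((n1-1)*s1^2 + (n2-1)*s2^2)/(n1+n2-2)
(n1-1)*s1^2 = 17 * 64.46 = 1095.82
(n2-1)*s2^2 = 31 * 18.37 = 569.47
numerator = 1095.82 + 569.47 = 1665.29
n1+n2-2 = 48
sp^2 = 1665.29 / 48 = 166529/4800 ≈ 34.693542

34.6935


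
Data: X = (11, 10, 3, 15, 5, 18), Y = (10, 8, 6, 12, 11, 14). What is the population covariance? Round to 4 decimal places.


Cov = (1/n)*sum((xi-xbar)(yi-ybar))
n = 6, xbar = 62/6 = 31/3 ≈ 10.333333, ybar = 61/6 ≈ 10.166667
sum((xi-xbar)(yi-ybar)) = 194/3 ≈ 64.666667
Cov = 64.666667 / 6 = 97/9 ≈ 10.777778

10.7778


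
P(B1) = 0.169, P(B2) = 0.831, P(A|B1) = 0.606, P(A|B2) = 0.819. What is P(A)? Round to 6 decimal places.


P(A) = P(A|B1)*P(B1) + P(A|B2)*P(B2)
P(A|B1)*P(B1) = 0.606 * 0.169 = 0.102414
P(A|B2)*P(B2) = 0.819 * 0.831 = 0.680589
P(A) = 0.102414 + 0.680589 = 0.783003

0.783003


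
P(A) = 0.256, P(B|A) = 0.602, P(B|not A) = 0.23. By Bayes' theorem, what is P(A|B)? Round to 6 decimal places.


P(A|B) = P(B|A)*P(A) / P(B), P(B) = P(B|A)*P(A) + P(B|not A)*P(not A)
P(B|A)*P(A) = 0.602 * 0.256 = 0.154112
P(B|not A)*P(not A) = 0.23 * 0.744 = 0.17112
P(B) = 0.154112 + 0.17112 = 0.325232
P(A|B) = 0.154112 / 0.325232 ≈ 0.47385251

0.473853


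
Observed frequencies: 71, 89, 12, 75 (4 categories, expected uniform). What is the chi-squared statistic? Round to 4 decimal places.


chi2 = sum((O-E)^2/E), E = total/4
total = 247, E = 247/4 = 61.75
(71 - 61.75)^2 / 61.75 = 85.5625 / 61.75 = 1369/988 ≈ 1.385628
(89 - 61.75)^2 / 61.75 = 742.5625 / 61.75 = 11881/988 ≈ 12.025304
(12 - 61.75)^2 / 61.75 = 2475.0625 / 61.75 = 39601/988 ≈ 40.081984
(75 - 61.75)^2 / 61.75 = 175.5625 / 61.75 = 2809/988 ≈ 2.843117
chi2 = 13915/247 ≈ 56.336032

56.3360


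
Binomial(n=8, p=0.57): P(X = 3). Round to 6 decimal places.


P = C(n,k) * p^k * (1-p)^(n-k)
C(8,3) = 56
p^k = 0.57^3 = 0.185193
(1-p)^(n-k) = 0.43^5 ≈ 0.01470084
P = 56 * 0.185193 * 0.01470084 ≈ 0.152460

0.152460


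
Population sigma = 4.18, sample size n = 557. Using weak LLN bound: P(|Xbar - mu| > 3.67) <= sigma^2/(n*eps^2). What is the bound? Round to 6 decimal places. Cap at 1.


bound = min(1, sigma^2/(n*eps^2))
sigma^2 = 4.18^2 = 17.4724
n*eps^2 = 557 * 3.67^2 = 557 * 13.4689 = 7502.1773
sigma^2/(n*eps^2) = 17.4724 / 7502.1773 ≈ 0.00232898

0.002329


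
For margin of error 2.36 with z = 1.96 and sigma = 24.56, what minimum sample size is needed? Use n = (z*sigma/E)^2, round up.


z*sigma/E = 1.96 * 24.56 / 2.36 = 30086/1475 ≈ 20.397288
(z*sigma/E)^2 ≈ 416.049363
round up: n = 417

417


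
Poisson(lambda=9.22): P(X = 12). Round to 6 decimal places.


P = e^(-lam) * lam^k / k!
e^(-9.22) ≈ 0.00009903869
lam^k = 9.22^12 ≈ 377373198358.921926
k! = 12! = 479001600
P = 0.00009903869 * 377373198358.921926 / 479001600 ≈ 0.078026

0.078026


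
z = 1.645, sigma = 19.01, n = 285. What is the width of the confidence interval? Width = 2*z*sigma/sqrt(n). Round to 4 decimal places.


width = 2*z*sigma/sqrt(n)
2*z*sigma = 2 * 1.645 * 19.01 = 62.5429
sqrt(285) ≈ 16.881943
width = 62.5429 / 16.881943 ≈ 3.704722

3.7047


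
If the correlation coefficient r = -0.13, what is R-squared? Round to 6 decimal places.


R^2 = r^2 = (-0.13)^2 = 0.0169

0.016900


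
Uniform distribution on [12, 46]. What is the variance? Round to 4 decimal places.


Var = (b-a)^2 / 12
(b-a)^2 = (46 - 12)^2 = 1156
Var = 1156/12 ≈ 96.333333

96.3333


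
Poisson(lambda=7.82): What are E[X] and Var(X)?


E[X] = Var(X) = lambda = 7.82

7.82, 7.82


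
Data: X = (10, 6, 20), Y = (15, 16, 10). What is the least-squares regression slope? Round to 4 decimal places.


b = sum((xi-xbar)(yi-ybar)) / sum((xi-xbar)^2)
n = 3, xbar = 36/3 = 12, ybar = 41/3 ≈ 13.666667
Sxy = sum((xi-xbar)(yi-ybar)) = -46
Sxx = sum((xi-xbar)^2) = 104
b = Sxy / Sxx = -23/52 ≈ -0.442308

-0.4423


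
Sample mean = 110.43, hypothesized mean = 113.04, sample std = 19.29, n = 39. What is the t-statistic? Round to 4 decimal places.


t = (xbar - mu0) / (s/sqrt(n))
xbar - mu0 = 110.43 - 113.04 = -2.61
sqrt(39) ≈ 6.24499800
s/sqrt(n) = 19.29 / 6.24499800 ≈ 3.08887209
t = -2.61 / 3.08887209 ≈ -0.844969

-0.8450


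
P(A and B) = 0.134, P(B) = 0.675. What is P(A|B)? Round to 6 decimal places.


P(A|B) = P(A and B) / P(B) = 0.134 / 0.675 = 134/675 ≈ 0.19851852

0.198519


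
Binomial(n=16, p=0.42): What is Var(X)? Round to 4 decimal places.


Var = n*p*(1-p) = 16 * 0.42 * 0.58 = 3.8976

3.8976


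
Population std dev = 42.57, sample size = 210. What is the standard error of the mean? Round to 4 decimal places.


SE = sigma / sqrt(n)
sqrt(210) ≈ 14.491377
SE = 42.57 / 14.491377 ≈ 2.937609

2.9376


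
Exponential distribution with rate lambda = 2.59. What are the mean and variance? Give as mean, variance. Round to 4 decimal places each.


mean = 1/lam, var = 1/lam^2
mean = 1 / 2.59 = 100/259 ≈ 0.386100
lam^2 = 2.59^2 = 6.7081
var = 1 / 6.7081 ≈ 0.149074

0.3861, 0.1491


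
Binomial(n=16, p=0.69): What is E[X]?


E[X] = n*p = 16 * 0.69 = 11.04

11.04


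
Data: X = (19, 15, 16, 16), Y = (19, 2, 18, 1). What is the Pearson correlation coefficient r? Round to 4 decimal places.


r = sum((xi-xbar)(yi-ybar)) / sqrt(sum((xi-xbar)^2) * sum((yi-ybar)^2))
n = 4, xbar = 66/4 = 16.5, ybar = 40/4 = 10
Sxy = sum((xi-xbar)(yi-ybar)) = 35
Sxx = sum((xi-xbar)^2) = 9
Syy = sum((yi-ybar)^2) = 290
sqrt(Sxx*Syy) ≈ 51.088159
r = Sxy / sqrt(Sxx*Syy) = 35 / 51.088159 ≈ 0.685090

0.6851


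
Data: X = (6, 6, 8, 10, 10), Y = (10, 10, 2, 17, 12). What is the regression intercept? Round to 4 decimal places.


a = ybar - b*xbar, where b = sum((xi-xbar)(yi-ybar)) / sum((xi-xbar)^2)
n = 5, xbar = 40/5 = 8, ybar = 51/5 = 10.2
Sxy = sum((xi-xbar)(yi-ybar)) = 18
Sxx = sum((xi-xbar)^2) = 16
b = Sxy / Sxx = 1.125
a = 10.2 - 1.125 * 8 = 1.2

1.2000


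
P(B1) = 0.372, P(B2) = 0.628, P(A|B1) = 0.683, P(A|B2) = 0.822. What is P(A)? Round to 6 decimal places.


P(A) = P(A|B1)*P(B1) + P(A|B2)*P(B2)
P(A|B1)*P(B1) = 0.683 * 0.372 = 0.254076
P(A|B2)*P(B2) = 0.822 * 0.628 = 0.516216
P(A) = 0.254076 + 0.516216 = 0.770292

0.770292


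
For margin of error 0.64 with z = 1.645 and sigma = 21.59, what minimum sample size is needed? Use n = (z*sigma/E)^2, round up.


z*sigma/E = 1.645 * 21.59 / 0.64 ≈ 55.493047
(z*sigma/E)^2 ≈ 3079.478251
round up: n = 3080

3080


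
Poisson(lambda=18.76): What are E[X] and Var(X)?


E[X] = Var(X) = lambda = 18.76

18.76, 18.76


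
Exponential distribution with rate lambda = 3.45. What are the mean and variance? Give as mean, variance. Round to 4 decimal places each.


mean = 1/lam, var = 1/lam^2
mean = 1 / 3.45 = 20/69 ≈ 0.289855
lam^2 = 3.45^2 = 11.9025
var = 1 / 11.9025 = 400/4761 ≈ 0.084016

0.2899, 0.0840


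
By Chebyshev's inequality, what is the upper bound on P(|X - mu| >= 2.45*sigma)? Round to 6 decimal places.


P <= 1/k^2
k^2 = 2.45^2 = 6.0025
1/k^2 = 1 / 6.0025 = 400/2401 ≈ 0.16659725

0.166597


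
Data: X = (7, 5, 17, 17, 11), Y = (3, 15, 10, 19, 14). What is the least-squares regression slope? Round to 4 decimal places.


b = sum((xi-xbar)(yi-ybar)) / sum((xi-xbar)^2)
n = 5, xbar = 57/5 = 11.4, ybar = 61/5 = 12.2
Sxy = sum((xi-xbar)(yi-ybar)) = 47.6
Sxx = sum((xi-xbar)^2) = 123.2
b = Sxy / Sxx = 17/44 ≈ 0.386364

0.3864


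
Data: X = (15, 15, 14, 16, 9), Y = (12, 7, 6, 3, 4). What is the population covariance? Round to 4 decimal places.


Cov = (1/n)*sum((xi-xbar)(yi-ybar))
n = 5, xbar = 69/5 = 13.8, ybar = 32/5 = 6.4
sum((xi-xbar)(yi-ybar)) = 11.4
Cov = 11.4 / 5 = 2.28

2.2800


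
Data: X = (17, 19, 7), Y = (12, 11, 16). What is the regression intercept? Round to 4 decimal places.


a = ybar - b*xbar, where b = sum((xi-xbar)(yi-ybar)) / sum((xi-xbar)^2)
n = 3, xbar = 43/3 ≈ 14.333333, ybar = 39/3 = 13
Sxy = sum((xi-xbar)(yi-ybar)) = -34
Sxx = sum((xi-xbar)^2) = 248/3 ≈ 82.666667
b = Sxy / Sxx = -51/124 ≈ -0.411290
a = 13 - (-0.411290) * 14.333333 = 2343/124 ≈ 18.895161

18.8952


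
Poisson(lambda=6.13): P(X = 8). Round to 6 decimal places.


P = e^(-lam) * lam^k / k!
e^(-6.13) ≈ 0.002176581
lam^k = 6.13^8 ≈ 1993810.120583
k! = 8! = 40320
P = 0.002176581 * 1993810.120583 / 40320 ≈ 0.107631

0.107631


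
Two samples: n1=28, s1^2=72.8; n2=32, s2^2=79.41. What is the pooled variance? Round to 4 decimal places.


sp^2 = ((n1-1)*s1^2 + (n2-1)*s2^2)/(n1+n2-2)
(n1-1)*s1^2 = 27 * 72.8 = 1965.6
(n2-1)*s2^2 = 31 * 79.41 = 2461.71
numerator = 1965.6 + 2461.71 = 4427.31
n1+n2-2 = 58
sp^2 = 4427.31 / 58 = 442731/5800 ≈ 76.332931

76.3329


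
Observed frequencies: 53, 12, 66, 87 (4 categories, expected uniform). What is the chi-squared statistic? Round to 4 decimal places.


chi2 = sum((O-E)^2/E), E = total/4
total = 218, E = 218/4 = 54.5
(53 - 54.5)^2 / 54.5 = 2.25 / 54.5 = 9/218 ≈ 0.041284
(12 - 54.5)^2 / 54.5 = 1806.25 / 54.5 = 7225/218 ≈ 33.142202
(66 - 54.5)^2 / 54.5 = 132.25 / 54.5 = 529/218 ≈ 2.426606
(87 - 54.5)^2 / 54.5 = 1056.25 / 54.5 = 4225/218 ≈ 19.380734
chi2 = 5994/109 ≈ 54.990826

54.9908


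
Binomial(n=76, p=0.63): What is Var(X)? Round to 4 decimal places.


Var = n*p*(1-p) = 76 * 0.63 * 0.37 = 17.7156

17.7156


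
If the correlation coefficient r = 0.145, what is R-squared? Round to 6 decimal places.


R^2 = r^2 = (0.145)^2 = 0.021025

0.021025


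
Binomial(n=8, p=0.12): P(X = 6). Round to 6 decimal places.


P = C(n,k) * p^k * (1-p)^(n-k)
C(8,6) = 28
p^k = 0.12^6 = 0.000002985984
(1-p)^(n-k) = 0.88^2 = 0.7744
P = 28 * 0.000002985984 * 0.7744 ≈ 0.000065

0.000065


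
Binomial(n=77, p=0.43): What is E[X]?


E[X] = n*p = 77 * 0.43 = 33.11

33.11


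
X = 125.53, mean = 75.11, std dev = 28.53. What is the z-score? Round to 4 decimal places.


z = (X - mu) / sigma
X - mu = 125.53 - 75.11 = 50.42
z = 50.42 / 28.53 = 5042/2853 ≈ 1.767263

1.7673


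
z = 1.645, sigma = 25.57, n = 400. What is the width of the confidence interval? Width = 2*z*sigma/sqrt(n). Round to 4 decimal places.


width = 2*z*sigma/sqrt(n)
2*z*sigma = 2 * 1.645 * 25.57 = 84.1253
sqrt(400) = 20
width = 84.1253 / 20 = 4.206265

4.2063


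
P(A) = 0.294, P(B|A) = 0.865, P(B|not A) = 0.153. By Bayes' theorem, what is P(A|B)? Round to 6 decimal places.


P(A|B) = P(B|A)*P(A) / P(B), P(B) = P(B|A)*P(A) + P(B|not A)*P(not A)
P(B|A)*P(A) = 0.865 * 0.294 = 0.25431
P(B|not A)*P(not A) = 0.153 * 0.706 = 0.108018
P(B) = 0.25431 + 0.108018 = 0.362328
P(A|B) = 0.25431 / 0.362328 ≈ 0.70187786

0.701878


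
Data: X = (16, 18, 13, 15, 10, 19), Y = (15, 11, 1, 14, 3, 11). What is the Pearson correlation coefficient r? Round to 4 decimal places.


r = sum((xi-xbar)(yi-ybar)) / sqrt(sum((xi-xbar)^2) * sum((yi-ybar)^2))
n = 6, xbar = 91/6 ≈ 15.166667, ybar = 55/6 ≈ 9.166667
Sxy = sum((xi-xbar)(yi-ybar)) = 395/6 ≈ 65.833333
Sxx = sum((xi-xbar)^2) = 329/6 ≈ 54.833333
Syy = sum((yi-ybar)^2) = 1013/6 ≈ 168.833333
sqrt(Sxx*Syy) ≈ 96.216914
r = Sxy / sqrt(Sxx*Syy) = 65.833333 / 96.216914 ≈ 0.684218

0.6842


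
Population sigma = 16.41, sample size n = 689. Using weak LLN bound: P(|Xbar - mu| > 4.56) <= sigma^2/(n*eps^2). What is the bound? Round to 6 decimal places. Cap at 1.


bound = min(1, sigma^2/(n*eps^2))
sigma^2 = 16.41^2 = 269.2881
n*eps^2 = 689 * 4.56^2 = 689 * 20.7936 = 14326.7904
sigma^2/(n*eps^2) = 269.2881 / 14326.7904 ≈ 0.01879612

0.018796


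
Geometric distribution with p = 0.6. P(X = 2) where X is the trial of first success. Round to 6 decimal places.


P = (1-p)^(k-1) * p
(1-p)^(k-1) = 0.4^1 = 0.4
P = 0.4 * 0.6 = 0.24

0.240000


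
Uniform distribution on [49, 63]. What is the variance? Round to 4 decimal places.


Var = (b-a)^2 / 12
(b-a)^2 = (63 - 49)^2 = 196
Var = 196/12 ≈ 16.333333

16.3333


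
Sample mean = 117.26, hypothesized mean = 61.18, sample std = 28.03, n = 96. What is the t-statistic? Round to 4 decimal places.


t = (xbar - mu0) / (s/sqrt(n))
xbar - mu0 = 117.26 - 61.18 = 56.08
sqrt(96) ≈ 9.79795897
s/sqrt(n) = 28.03 / 9.79795897 ≈ 2.86079990
t = 56.08 / 2.86079990 ≈ 19.602909

19.6029


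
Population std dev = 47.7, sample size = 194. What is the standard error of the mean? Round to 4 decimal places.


SE = sigma / sqrt(n)
sqrt(194) ≈ 13.928388
SE = 47.7 / 13.928388 ≈ 3.424660

3.4247


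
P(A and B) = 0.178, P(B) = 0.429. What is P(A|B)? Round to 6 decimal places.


P(A|B) = P(A and B) / P(B) = 0.178 / 0.429 = 178/429 ≈ 0.41491841

0.414918


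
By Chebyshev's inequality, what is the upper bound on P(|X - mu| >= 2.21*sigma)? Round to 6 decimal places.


P <= 1/k^2
k^2 = 2.21^2 = 4.8841
1/k^2 = 1 / 4.8841 ≈ 0.20474601

0.204746


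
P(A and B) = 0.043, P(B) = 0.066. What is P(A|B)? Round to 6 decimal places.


P(A|B) = P(A and B) / P(B) = 0.043 / 0.066 = 43/66 ≈ 0.65151515

0.651515
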